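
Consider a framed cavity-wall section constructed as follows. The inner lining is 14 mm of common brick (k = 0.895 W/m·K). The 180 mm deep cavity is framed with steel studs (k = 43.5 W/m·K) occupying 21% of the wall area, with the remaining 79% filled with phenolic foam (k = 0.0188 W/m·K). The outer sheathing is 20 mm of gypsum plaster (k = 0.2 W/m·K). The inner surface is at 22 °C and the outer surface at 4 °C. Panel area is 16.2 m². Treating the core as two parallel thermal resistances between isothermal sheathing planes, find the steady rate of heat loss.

Q ≈ 2150 W

Sheathing layers in series; stud and cavity paths in parallel between them.
R_inner = 0.014/(0.895×16.2) = 9.656×10^-4 K/W
R_stud  = 0.18/(43.5×0.21×16.2) = 0.001216 K/W
R_cav   = 0.18/(0.0188×0.79×16.2) = 0.7481 K/W
1/R_core = 1/R_stud + 1/R_cav → R_core = 0.001214 K/W
R_outer = 0.02/(0.2×16.2) = 0.006173 K/W
R_total = 0.008353 K/W
Q = ΔT/R_total = 18/0.008353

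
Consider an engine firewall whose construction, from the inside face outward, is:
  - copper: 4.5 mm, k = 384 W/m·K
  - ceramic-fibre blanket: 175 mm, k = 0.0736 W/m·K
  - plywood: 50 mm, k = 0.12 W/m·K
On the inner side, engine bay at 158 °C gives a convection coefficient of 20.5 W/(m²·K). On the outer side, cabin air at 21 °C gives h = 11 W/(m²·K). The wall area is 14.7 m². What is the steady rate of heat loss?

Using the resistance-network approach (series):
R_inner film = 1/(h_i·A) = 1/(20.5×14.7) = 0.003318 K/W
R_copper = L/(kA) = 0.0045/(384×14.7) = 7.972×10^-7 K/W
R_ceramic-fibre blanket = L/(kA) = 0.175/(0.0736×14.7) = 0.1617 K/W
R_plywood = L/(kA) = 0.05/(0.12×14.7) = 0.02834 K/W
R_outer film = 1/(h_o·A) = 1/(11×14.7) = 0.006184 K/W
R_total = 0.1996 K/W
Q = ΔT / R_total = 137 / 0.1996

Q ≈ 686 W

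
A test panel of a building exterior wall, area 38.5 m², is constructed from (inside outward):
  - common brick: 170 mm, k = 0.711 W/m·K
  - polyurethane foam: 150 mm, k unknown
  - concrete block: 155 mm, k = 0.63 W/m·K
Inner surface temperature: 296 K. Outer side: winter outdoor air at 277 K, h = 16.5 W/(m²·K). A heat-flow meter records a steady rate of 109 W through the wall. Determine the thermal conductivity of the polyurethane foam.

k ≈ 0.0243 W/(m·K)

Model the wall as resistances in series:
R_common brick = L/(kA) = 0.17/(0.711×38.5) = 0.00621 K/W
R_concrete block = L/(kA) = 0.155/(0.63×38.5) = 0.00639 K/W
R_outer film = 1/(h_o·A) = 1/(16.5×38.5) = 0.001574 K/W
Sum of known resistances R_other = 0.01418 K/W
Total R = ΔT/Q = 19/109 = 0.1743 K/W
R_polyurethane foam = R_total − R_other = 0.1601 K/W
k = L/(R·A) = 0.15/(0.1601×38.5)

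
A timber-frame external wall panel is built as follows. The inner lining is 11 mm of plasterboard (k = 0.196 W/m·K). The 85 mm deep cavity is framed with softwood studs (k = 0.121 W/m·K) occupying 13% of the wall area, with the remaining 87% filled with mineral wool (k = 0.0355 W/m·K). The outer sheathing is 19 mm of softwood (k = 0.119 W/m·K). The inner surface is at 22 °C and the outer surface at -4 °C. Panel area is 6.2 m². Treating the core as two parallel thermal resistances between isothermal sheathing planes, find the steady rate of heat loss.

Q ≈ 79 W

Sheathing layers in series; stud and cavity paths in parallel between them.
R_inner = 0.011/(0.196×6.2) = 0.009052 K/W
R_stud  = 0.085/(0.121×0.13×6.2) = 0.8716 K/W
R_cav   = 0.085/(0.0355×0.87×6.2) = 0.4439 K/W
1/R_core = 1/R_stud + 1/R_cav → R_core = 0.2941 K/W
R_outer = 0.019/(0.119×6.2) = 0.02575 K/W
R_total = 0.3289 K/W
Q = ΔT/R_total = 26/0.3289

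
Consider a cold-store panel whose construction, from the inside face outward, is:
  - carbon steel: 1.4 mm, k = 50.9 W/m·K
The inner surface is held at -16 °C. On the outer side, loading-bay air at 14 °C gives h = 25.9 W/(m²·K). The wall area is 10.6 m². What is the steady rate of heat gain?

Q ≈ 8230 W

Using the resistance-network approach (series):
R_carbon steel = L/(kA) = 0.0014/(50.9×10.6) = 2.595×10^-6 K/W
R_outer film = 1/(h_o·A) = 1/(25.9×10.6) = 0.003642 K/W
R_total = 0.003645 K/W
Q = ΔT / R_total = 30 / 0.003645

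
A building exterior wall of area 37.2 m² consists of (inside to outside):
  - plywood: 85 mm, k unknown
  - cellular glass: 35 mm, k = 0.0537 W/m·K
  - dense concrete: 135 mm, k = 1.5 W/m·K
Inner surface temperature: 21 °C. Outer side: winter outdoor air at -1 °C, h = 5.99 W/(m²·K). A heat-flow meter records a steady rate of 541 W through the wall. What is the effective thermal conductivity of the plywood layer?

k ≈ 0.141 W/(m·K)

Thermal resistances in series:
R_cellular glass = L/(kA) = 0.035/(0.0537×37.2) = 0.01752 K/W
R_dense concrete = L/(kA) = 0.135/(1.5×37.2) = 0.002419 K/W
R_outer film = 1/(h_o·A) = 1/(5.99×37.2) = 0.004488 K/W
Sum of known resistances R_other = 0.02443 K/W
Total R = ΔT/Q = 22/541 = 0.04067 K/W
R_plywood = R_total − R_other = 0.01624 K/W
k = L/(R·A) = 0.085/(0.01624×37.2)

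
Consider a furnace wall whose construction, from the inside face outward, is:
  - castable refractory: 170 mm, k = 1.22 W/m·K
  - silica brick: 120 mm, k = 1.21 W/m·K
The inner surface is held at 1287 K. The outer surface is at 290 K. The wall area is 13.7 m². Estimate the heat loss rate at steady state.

Q ≈ 57300 W

Model the wall as resistances in series:
R_castable refractory = L/(kA) = 0.17/(1.22×13.7) = 0.01017 K/W
R_silica brick = L/(kA) = 0.12/(1.21×13.7) = 0.007239 K/W
R_total = 0.01741 K/W
Q = ΔT / R_total = 997 / 0.01741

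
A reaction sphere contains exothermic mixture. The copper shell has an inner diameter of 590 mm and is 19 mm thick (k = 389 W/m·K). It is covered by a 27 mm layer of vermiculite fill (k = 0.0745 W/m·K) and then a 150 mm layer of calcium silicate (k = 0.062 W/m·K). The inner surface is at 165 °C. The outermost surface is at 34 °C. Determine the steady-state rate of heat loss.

Q ≈ 92.3 W

Each spherical layer contributes R = (1/r_i − 1/r_o)/(4πk):
R_copper shell = (1/0.295 − 1/0.314)/(4π×389) = 4.196×10^-5 K/W
R_vermiculite fill = (1/0.314 − 1/0.341)/(4π×0.0745) = 0.2693 K/W
R_calcium silicate = (1/0.341 − 1/0.491)/(4π×0.062) = 1.15 K/W
R_total = 1.419 K/W
Q = ΔT/R_total = 131/1.419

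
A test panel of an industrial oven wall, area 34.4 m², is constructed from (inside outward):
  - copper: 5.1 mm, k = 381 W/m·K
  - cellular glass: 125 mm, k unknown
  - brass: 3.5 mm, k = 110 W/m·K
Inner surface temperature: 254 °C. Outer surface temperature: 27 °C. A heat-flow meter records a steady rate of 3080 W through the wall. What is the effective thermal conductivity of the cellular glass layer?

Using the resistance-network approach (series):
R_copper = L/(kA) = 0.0051/(381×34.4) = 3.891×10^-7 K/W
R_brass = L/(kA) = 0.0035/(110×34.4) = 9.249×10^-7 K/W
Sum of known resistances R_other = 1.314×10^-6 K/W
Total R = ΔT/Q = 227/3080 = 0.0737 K/W
R_cellular glass = R_total − R_other = 0.0737 K/W
k = L/(R·A) = 0.125/(0.0737×34.4)

k ≈ 0.0493 W/(m·K)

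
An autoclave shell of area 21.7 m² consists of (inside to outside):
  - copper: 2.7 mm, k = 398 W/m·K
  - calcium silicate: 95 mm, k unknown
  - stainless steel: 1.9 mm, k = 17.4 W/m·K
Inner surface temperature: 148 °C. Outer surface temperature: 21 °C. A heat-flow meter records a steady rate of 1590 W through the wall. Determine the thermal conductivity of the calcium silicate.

k ≈ 0.0548 W/(m·K)

Treating each layer as a thermal resistance in series:
R_copper = L/(kA) = 0.0027/(398×21.7) = 3.126×10^-7 K/W
R_stainless steel = L/(kA) = 0.0019/(17.4×21.7) = 5.032×10^-6 K/W
Sum of known resistances R_other = 5.345×10^-6 K/W
Total R = ΔT/Q = 127/1590 = 0.07987 K/W
R_calcium silicate = R_total − R_other = 0.07987 K/W
k = L/(R·A) = 0.095/(0.07987×21.7)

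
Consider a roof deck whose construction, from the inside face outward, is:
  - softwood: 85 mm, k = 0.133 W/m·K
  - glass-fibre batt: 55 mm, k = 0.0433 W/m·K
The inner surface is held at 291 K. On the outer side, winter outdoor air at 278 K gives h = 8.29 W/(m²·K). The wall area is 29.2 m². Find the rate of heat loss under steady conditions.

Treating each layer as a thermal resistance in series:
R_softwood = L/(kA) = 0.085/(0.133×29.2) = 0.02189 K/W
R_glass-fibre batt = L/(kA) = 0.055/(0.0433×29.2) = 0.0435 K/W
R_outer film = 1/(h_o·A) = 1/(8.29×29.2) = 0.004131 K/W
R_total = 0.06952 K/W
Q = ΔT / R_total = 13 / 0.06952

Q ≈ 187 W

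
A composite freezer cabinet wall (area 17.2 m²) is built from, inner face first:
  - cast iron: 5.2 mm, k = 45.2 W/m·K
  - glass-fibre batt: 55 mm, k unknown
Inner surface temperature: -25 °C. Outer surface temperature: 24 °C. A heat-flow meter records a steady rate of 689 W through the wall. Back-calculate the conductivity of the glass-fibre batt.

Series thermal resistances:
R_cast iron = L/(kA) = 0.0052/(45.2×17.2) = 6.689×10^-6 K/W
Sum of known resistances R_other = 6.689×10^-6 K/W
Total R = ΔT/Q = 49/689 = 0.07112 K/W
R_glass-fibre batt = R_total − R_other = 0.07111 K/W
k = L/(R·A) = 0.055/(0.07111×17.2)

k ≈ 0.045 W/(m·K)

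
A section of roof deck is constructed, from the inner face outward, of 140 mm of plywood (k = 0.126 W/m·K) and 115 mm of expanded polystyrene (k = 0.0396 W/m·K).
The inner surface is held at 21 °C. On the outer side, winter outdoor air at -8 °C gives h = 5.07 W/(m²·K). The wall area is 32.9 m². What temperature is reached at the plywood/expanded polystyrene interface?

Series thermal resistances:
R_plywood = L/(kA) = 0.14/(0.126×32.9) = 0.03377 K/W
R_expanded polystyrene = L/(kA) = 0.115/(0.0396×32.9) = 0.08827 K/W
R_outer film = 1/(h_o·A) = 1/(5.07×32.9) = 0.005995 K/W
R_total = 0.128 K/W;  Q = ΔT/R_total = 29/0.128 = 226.5 W
T_interface = T_inner − Q·ΣR(inner→interface) = 21 − 226×0.03377

T ≈ 13.4 °C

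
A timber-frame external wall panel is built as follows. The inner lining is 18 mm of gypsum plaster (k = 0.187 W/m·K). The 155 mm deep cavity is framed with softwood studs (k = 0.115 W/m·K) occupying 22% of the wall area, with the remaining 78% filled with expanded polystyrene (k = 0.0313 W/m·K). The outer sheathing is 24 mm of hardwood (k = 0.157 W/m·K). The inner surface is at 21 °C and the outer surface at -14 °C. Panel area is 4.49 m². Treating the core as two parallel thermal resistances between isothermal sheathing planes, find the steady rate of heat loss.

Sheathing layers in series; stud and cavity paths in parallel between them.
R_inner = 0.018/(0.187×4.49) = 0.02144 K/W
R_stud  = 0.155/(0.115×0.22×4.49) = 1.364 K/W
R_cav   = 0.155/(0.0313×0.78×4.49) = 1.414 K/W
1/R_core = 1/R_stud + 1/R_cav → R_core = 0.6944 K/W
R_outer = 0.024/(0.157×4.49) = 0.03405 K/W
R_total = 0.7499 K/W
Q = ΔT/R_total = 35/0.7499

Q ≈ 46.7 W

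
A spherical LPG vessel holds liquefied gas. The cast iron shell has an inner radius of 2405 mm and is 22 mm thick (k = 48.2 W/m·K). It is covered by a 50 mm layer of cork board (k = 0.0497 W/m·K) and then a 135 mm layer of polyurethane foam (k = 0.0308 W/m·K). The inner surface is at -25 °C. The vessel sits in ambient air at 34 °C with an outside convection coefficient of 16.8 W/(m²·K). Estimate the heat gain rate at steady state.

For a spherical shell R = (1/r₁ − 1/r₂)/(4πk); film R = 1/(h·4πr²). In series:
R_cast iron shell = (1/2.405 − 1/2.427)/(4π×48.2) = 6.223×10^-6 K/W
R_cork board = (1/2.427 − 1/2.477)/(4π×0.0497) = 0.01332 K/W
R_polyurethane foam = (1/2.477 − 1/2.612)/(4π×0.0308) = 0.05391 K/W
R_outer film = 1/(h·4πr_o²) = 1/(16.8×4π×2.612²) = 6.943×10^-4 K/W
R_total = 0.06793 K/W
Q = ΔT/R_total = 59/0.06793

Q ≈ 869 W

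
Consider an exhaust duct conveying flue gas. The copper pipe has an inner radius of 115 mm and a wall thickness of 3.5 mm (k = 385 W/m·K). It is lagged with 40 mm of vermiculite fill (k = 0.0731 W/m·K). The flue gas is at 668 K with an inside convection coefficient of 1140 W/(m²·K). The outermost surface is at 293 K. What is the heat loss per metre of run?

Radial resistances (cylindrical: R_cond = ln(r_o/r_i)/(2πkL), R_conv = 1/(h·2πrL)):
R_inner film = 1/(h_i·2πr₁L) = 1/(1140×2π×0.115×1) = 0.001214 K/W
R_copper pipe wall = ln(118.5/115)/(2π×385×1) = 1.239×10^-5 K/W
R_vermiculite fill = ln(158.5/118.5)/(2π×0.0731×1) = 0.6332 K/W
R_total = 0.6345 K/W
Q = ΔT/R_total = 375/0.6345

q′ ≈ 591 W/m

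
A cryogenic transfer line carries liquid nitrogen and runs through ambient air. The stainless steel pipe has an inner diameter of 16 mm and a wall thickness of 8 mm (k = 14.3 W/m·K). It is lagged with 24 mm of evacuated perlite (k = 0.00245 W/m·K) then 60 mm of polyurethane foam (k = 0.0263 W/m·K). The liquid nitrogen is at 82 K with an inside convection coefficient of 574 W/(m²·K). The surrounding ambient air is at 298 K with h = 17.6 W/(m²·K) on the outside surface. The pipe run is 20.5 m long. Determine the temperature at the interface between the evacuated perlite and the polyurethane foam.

T ≈ 279 K

Treating each annulus and film as a series resistance:
R_inner film = 1/(h_i·2πr₁L) = 1/(574×2π×0.008×20.5) = 0.001691 K/W
R_stainless steel pipe wall = ln(16/8)/(2π×14.3×20.5) = 3.763×10^-4 K/W
R_evacuated perlite = ln(40/16)/(2π×0.00245×20.5) = 2.904 K/W
R_polyurethane foam = ln(100/40)/(2π×0.0263×20.5) = 0.2705 K/W
R_outer film = 1/(h_o·2πr_oL) = 1/(17.6×2π×0.1×20.5) = 0.004411 K/W
R_total = 3.181 K/W
Q = ΔT/R_total = 216/3.181
Q = 67.9 W
T_interface = T_inner + Q·ΣR(inner→interface) = 82 + 67.9×2.906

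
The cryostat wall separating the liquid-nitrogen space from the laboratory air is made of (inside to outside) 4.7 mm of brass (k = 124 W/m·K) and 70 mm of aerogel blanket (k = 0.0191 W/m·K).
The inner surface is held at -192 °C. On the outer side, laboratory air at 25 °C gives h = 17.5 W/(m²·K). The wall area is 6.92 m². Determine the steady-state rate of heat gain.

Q ≈ 403 W

Model the wall as resistances in series:
R_brass = L/(kA) = 0.0047/(124×6.92) = 5.477×10^-6 K/W
R_aerogel blanket = L/(kA) = 0.07/(0.0191×6.92) = 0.5296 K/W
R_outer film = 1/(h_o·A) = 1/(17.5×6.92) = 0.008258 K/W
R_total = 0.5379 K/W
Q = ΔT / R_total = 217 / 0.5379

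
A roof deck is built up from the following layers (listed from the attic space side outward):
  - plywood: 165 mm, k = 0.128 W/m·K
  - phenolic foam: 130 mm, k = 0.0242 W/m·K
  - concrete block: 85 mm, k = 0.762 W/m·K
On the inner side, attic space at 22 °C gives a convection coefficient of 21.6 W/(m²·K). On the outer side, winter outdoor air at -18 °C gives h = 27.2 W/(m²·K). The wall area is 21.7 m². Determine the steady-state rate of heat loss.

Q ≈ 127 W

Series thermal resistances:
R_inner film = 1/(h_i·A) = 1/(21.6×21.7) = 0.002133 K/W
R_plywood = L/(kA) = 0.165/(0.128×21.7) = 0.0594 K/W
R_phenolic foam = L/(kA) = 0.13/(0.0242×21.7) = 0.2476 K/W
R_concrete block = L/(kA) = 0.085/(0.762×21.7) = 0.00514 K/W
R_outer film = 1/(h_o·A) = 1/(27.2×21.7) = 0.001694 K/W
R_total = 0.3159 K/W
Q = ΔT / R_total = 40 / 0.3159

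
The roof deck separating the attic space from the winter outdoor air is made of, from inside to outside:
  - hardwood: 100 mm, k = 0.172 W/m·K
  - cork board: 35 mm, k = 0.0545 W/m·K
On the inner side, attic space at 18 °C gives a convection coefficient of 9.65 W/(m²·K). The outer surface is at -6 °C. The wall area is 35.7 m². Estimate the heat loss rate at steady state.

Q ≈ 646 W

Using the resistance-network approach (series):
R_inner film = 1/(h_i·A) = 1/(9.65×35.7) = 0.002903 K/W
R_hardwood = L/(kA) = 0.1/(0.172×35.7) = 0.01629 K/W
R_cork board = L/(kA) = 0.035/(0.0545×35.7) = 0.01799 K/W
R_total = 0.03718 K/W
Q = ΔT / R_total = 24 / 0.03718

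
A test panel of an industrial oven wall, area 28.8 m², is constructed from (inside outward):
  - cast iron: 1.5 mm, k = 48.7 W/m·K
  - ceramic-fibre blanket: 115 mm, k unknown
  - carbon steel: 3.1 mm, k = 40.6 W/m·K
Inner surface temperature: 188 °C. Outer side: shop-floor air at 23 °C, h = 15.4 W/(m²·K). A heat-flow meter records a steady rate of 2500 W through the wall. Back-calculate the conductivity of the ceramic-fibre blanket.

Treating each layer as a thermal resistance in series:
R_cast iron = L/(kA) = 0.0015/(48.7×28.8) = 1.069×10^-6 K/W
R_carbon steel = L/(kA) = 0.0031/(40.6×28.8) = 2.651×10^-6 K/W
R_outer film = 1/(h_o·A) = 1/(15.4×28.8) = 0.002255 K/W
Sum of known resistances R_other = 0.002258 K/W
Total R = ΔT/Q = 165/2500 = 0.066 K/W
R_ceramic-fibre blanket = R_total − R_other = 0.06374 K/W
k = L/(R·A) = 0.115/(0.06374×28.8)

k ≈ 0.0626 W/(m·K)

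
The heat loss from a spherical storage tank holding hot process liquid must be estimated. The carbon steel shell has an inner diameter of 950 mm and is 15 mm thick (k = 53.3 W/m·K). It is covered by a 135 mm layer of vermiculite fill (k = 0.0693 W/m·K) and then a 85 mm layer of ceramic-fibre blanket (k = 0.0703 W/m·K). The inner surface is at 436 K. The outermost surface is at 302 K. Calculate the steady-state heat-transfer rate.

Q ≈ 185 W

Radial (spherical) resistances in series:
R_carbon steel shell = (1/0.475 − 1/0.49)/(4π×53.3) = 9.622×10^-5 K/W
R_vermiculite fill = (1/0.49 − 1/0.625)/(4π×0.0693) = 0.5062 K/W
R_ceramic-fibre blanket = (1/0.625 − 1/0.71)/(4π×0.0703) = 0.2168 K/W
R_total = 0.7231 K/W
Q = ΔT/R_total = 134/0.7231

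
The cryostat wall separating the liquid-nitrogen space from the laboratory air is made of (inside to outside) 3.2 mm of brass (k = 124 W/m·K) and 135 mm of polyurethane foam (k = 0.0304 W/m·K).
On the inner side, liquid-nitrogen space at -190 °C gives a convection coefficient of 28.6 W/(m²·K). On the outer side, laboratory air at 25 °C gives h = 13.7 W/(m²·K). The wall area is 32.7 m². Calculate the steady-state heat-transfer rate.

Q ≈ 1550 W

Thermal resistances in series:
R_inner film = 1/(h_i·A) = 1/(28.6×32.7) = 0.001069 K/W
R_brass = L/(kA) = 0.0032/(124×32.7) = 7.892×10^-7 K/W
R_polyurethane foam = L/(kA) = 0.135/(0.0304×32.7) = 0.1358 K/W
R_outer film = 1/(h_o·A) = 1/(13.7×32.7) = 0.002232 K/W
R_total = 0.1391 K/W
Q = ΔT / R_total = 215 / 0.1391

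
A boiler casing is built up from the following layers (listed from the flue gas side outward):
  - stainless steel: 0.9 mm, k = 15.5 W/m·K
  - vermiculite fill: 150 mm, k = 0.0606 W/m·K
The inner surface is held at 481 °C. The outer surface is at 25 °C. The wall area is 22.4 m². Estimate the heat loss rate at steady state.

Model the wall as resistances in series:
R_stainless steel = L/(kA) = 0.0009/(15.5×22.4) = 2.592×10^-6 K/W
R_vermiculite fill = L/(kA) = 0.15/(0.0606×22.4) = 0.1105 K/W
R_total = 0.1105 K/W
Q = ΔT / R_total = 456 / 0.1105

Q ≈ 4130 W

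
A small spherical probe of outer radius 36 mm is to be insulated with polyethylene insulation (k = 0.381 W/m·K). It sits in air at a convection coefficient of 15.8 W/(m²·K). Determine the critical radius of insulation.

For a sphere r_cr = 2k/h = 2×0.381/15.8
r_cr = 48.2 mm; since the bare radius (36 mm) is below r_cr, adding a thin layer of insulation will *increase* heat loss.

r_cr ≈ 48.2 mm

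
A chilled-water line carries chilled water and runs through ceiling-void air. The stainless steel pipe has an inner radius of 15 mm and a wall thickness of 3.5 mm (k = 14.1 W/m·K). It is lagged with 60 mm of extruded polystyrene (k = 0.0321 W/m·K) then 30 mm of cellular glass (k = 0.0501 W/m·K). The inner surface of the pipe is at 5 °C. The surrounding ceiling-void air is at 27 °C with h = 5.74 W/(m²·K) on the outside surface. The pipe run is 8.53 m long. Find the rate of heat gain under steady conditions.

Per-layer cylindrical resistances, series-summed:
R_stainless steel pipe wall = ln(18.5/15)/(2π×14.1×8.53) = 2.775×10^-4 K/W
R_extruded polystyrene = ln(78.5/18.5)/(2π×0.0321×8.53) = 0.8401 K/W
R_cellular glass = ln(108.5/78.5)/(2π×0.0501×8.53) = 0.1205 K/W
R_outer film = 1/(h_o·2πr_oL) = 1/(5.74×2π×0.1085×8.53) = 0.02996 K/W
R_total = 0.9909 K/W
Q = ΔT/R_total = 22/0.9909

Q ≈ 22.2 W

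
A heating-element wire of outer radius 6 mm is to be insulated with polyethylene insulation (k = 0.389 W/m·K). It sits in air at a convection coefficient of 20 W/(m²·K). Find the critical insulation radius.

r_cr ≈ 19.5 mm

For a cylinder r_cr = k/h = 0.389/20
r_cr = 19.5 mm; since the bare radius (6 mm) is below r_cr, adding a thin layer of insulation will *increase* heat loss.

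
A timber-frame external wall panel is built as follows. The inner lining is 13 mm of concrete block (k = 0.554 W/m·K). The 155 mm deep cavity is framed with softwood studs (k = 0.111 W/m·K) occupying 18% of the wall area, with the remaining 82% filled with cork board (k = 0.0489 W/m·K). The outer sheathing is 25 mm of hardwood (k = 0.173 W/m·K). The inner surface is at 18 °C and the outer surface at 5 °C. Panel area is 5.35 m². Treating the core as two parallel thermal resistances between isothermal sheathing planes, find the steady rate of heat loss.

Q ≈ 25.3 W

Sheathing layers in series; stud and cavity paths in parallel between them.
R_inner = 0.013/(0.554×5.35) = 0.004386 K/W
R_stud  = 0.155/(0.111×0.18×5.35) = 1.45 K/W
R_cav   = 0.155/(0.0489×0.82×5.35) = 0.7225 K/W
1/R_core = 1/R_stud + 1/R_cav → R_core = 0.4822 K/W
R_outer = 0.025/(0.173×5.35) = 0.02701 K/W
R_total = 0.5136 K/W
Q = ΔT/R_total = 13/0.5136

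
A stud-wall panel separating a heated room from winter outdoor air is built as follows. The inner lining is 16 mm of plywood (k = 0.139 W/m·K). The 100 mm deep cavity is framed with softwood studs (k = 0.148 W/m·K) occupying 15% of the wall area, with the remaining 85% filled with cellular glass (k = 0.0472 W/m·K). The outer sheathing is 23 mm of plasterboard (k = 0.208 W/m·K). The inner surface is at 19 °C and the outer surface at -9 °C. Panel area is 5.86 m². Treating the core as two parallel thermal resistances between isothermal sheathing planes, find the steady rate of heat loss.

Sheathing layers in series; stud and cavity paths in parallel between them.
R_inner = 0.016/(0.139×5.86) = 0.01964 K/W
R_stud  = 0.1/(0.148×0.15×5.86) = 0.7687 K/W
R_cav   = 0.1/(0.0472×0.85×5.86) = 0.4253 K/W
1/R_core = 1/R_stud + 1/R_cav → R_core = 0.2738 K/W
R_outer = 0.023/(0.208×5.86) = 0.01887 K/W
R_total = 0.3123 K/W
Q = ΔT/R_total = 28/0.3123

Q ≈ 89.6 W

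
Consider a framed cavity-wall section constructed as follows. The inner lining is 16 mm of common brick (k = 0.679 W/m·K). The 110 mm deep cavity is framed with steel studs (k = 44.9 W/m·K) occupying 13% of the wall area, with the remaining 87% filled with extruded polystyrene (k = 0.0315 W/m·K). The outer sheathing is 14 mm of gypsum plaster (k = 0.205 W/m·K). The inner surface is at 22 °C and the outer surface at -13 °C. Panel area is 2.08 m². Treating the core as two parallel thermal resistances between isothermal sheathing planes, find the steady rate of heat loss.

Sheathing layers in series; stud and cavity paths in parallel between them.
R_inner = 0.016/(0.679×2.08) = 0.01133 K/W
R_stud  = 0.11/(44.9×0.13×2.08) = 0.00906 K/W
R_cav   = 0.11/(0.0315×0.87×2.08) = 1.93 K/W
1/R_core = 1/R_stud + 1/R_cav → R_core = 0.009018 K/W
R_outer = 0.014/(0.205×2.08) = 0.03283 K/W
R_total = 0.05318 K/W
Q = ΔT/R_total = 35/0.05318

Q ≈ 658 W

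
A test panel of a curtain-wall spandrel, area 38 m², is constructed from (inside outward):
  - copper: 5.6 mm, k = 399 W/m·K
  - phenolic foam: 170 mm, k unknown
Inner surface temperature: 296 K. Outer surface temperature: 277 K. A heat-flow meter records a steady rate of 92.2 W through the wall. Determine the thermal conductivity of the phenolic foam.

Series thermal resistances:
R_copper = L/(kA) = 0.0056/(399×38) = 3.693×10^-7 K/W
Sum of known resistances R_other = 3.693×10^-7 K/W
Total R = ΔT/Q = 19/92.2 = 0.2061 K/W
R_phenolic foam = R_total − R_other = 0.2061 K/W
k = L/(R·A) = 0.17/(0.2061×38)

k ≈ 0.0217 W/(m·K)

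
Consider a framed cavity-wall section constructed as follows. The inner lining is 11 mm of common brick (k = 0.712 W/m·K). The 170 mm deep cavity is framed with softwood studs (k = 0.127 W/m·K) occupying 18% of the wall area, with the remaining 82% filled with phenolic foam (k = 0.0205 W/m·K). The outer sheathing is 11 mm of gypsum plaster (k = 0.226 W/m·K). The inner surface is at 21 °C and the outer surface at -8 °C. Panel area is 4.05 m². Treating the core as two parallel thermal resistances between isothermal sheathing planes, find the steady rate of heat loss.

Q ≈ 27 W

Sheathing layers in series; stud and cavity paths in parallel between them.
R_inner = 0.011/(0.712×4.05) = 0.003815 K/W
R_stud  = 0.17/(0.127×0.18×4.05) = 1.836 K/W
R_cav   = 0.17/(0.0205×0.82×4.05) = 2.497 K/W
1/R_core = 1/R_stud + 1/R_cav → R_core = 1.058 K/W
R_outer = 0.011/(0.226×4.05) = 0.01202 K/W
R_total = 1.074 K/W
Q = ΔT/R_total = 29/1.074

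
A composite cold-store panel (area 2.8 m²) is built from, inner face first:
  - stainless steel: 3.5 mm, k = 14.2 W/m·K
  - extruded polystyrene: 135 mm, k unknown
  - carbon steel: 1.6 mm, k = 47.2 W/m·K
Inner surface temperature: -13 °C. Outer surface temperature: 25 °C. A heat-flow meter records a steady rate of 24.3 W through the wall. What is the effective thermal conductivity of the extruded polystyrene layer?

k ≈ 0.0308 W/(m·K)

Thermal resistances in series:
R_stainless steel = L/(kA) = 0.0035/(14.2×2.8) = 8.803×10^-5 K/W
R_carbon steel = L/(kA) = 0.0016/(47.2×2.8) = 1.211×10^-5 K/W
Sum of known resistances R_other = 1.001×10^-4 K/W
Total R = ΔT/Q = 38/24.3 = 1.564 K/W
R_extruded polystyrene = R_total − R_other = 1.564 K/W
k = L/(R·A) = 0.135/(1.564×2.8)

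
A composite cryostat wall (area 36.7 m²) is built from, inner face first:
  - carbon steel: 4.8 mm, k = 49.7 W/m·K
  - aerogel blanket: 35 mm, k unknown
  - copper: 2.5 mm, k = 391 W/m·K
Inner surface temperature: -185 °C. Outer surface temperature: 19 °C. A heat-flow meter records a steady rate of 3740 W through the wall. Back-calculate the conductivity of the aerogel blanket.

k ≈ 0.0175 W/(m·K)

Thermal resistances in series:
R_carbon steel = L/(kA) = 0.0048/(49.7×36.7) = 2.632×10^-6 K/W
R_copper = L/(kA) = 0.0025/(391×36.7) = 1.742×10^-7 K/W
Sum of known resistances R_other = 2.806×10^-6 K/W
Total R = ΔT/Q = 204/3740 = 0.05455 K/W
R_aerogel blanket = R_total − R_other = 0.05454 K/W
k = L/(R·A) = 0.035/(0.05454×36.7)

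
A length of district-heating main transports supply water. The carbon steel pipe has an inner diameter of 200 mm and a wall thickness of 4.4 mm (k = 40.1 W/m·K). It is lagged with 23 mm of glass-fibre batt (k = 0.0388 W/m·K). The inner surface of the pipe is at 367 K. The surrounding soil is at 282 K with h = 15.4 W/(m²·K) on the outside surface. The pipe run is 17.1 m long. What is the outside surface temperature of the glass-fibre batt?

Treating each annulus and film as a series resistance:
R_carbon steel pipe wall = ln(104.4/100)/(2π×40.1×17.1) = 9.994×10^-6 K/W
R_glass-fibre batt = ln(127.4/104.4)/(2π×0.0388×17.1) = 0.04776 K/W
R_outer film = 1/(h_o·2πr_oL) = 1/(15.4×2π×0.1274×17.1) = 0.004744 K/W
R_total = 0.05251 K/W
Q = ΔT/R_total = 85/0.05251
Q = 1620 W
T_interface = T_inner − Q·ΣR(inner→interface) = 367 − 1620×0.04777

T ≈ 290 K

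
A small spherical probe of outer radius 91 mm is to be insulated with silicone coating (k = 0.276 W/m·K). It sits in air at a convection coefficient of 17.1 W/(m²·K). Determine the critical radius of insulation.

For a sphere r_cr = 2k/h = 2×0.276/17.1
r_cr = 32.3 mm; since the bare radius (91 mm) is above r_cr, any added insulation will reduce heat loss.

r_cr ≈ 32.3 mm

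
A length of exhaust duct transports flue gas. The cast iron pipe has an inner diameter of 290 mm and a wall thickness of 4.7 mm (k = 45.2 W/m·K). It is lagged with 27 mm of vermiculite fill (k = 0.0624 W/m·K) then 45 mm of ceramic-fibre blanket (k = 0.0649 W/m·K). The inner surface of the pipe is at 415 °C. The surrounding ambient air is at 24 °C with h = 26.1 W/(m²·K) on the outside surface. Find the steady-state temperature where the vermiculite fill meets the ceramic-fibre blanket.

Cylindrical conduction, so R = ln(r₂/r₁)/(2πkL) per layer, in series:
R_cast iron pipe wall = ln(149.7/145)/(2π×45.2×1) = 1.123×10^-4 K/W
R_vermiculite fill = ln(176.7/149.7)/(2π×0.0624×1) = 0.4229 K/W
R_ceramic-fibre blanket = ln(221.7/176.7)/(2π×0.0649×1) = 0.5564 K/W
R_outer film = 1/(h_o·2πr_oL) = 1/(26.1×2π×0.2217×1) = 0.02751 K/W
R_total = 1.007 K/W
Q = ΔT/R_total = 391/1.007
Q = 388 W/m
T_interface = T_inner − Q·ΣR(inner→interface) = 415 − 388×0.423

T ≈ 251 °C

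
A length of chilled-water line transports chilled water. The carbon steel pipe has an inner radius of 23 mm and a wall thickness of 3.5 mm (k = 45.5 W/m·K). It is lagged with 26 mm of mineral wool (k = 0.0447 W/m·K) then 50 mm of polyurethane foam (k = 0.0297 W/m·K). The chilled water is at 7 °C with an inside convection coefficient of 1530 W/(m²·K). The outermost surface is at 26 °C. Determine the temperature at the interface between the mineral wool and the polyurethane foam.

T ≈ 14.7 °C

Per-layer cylindrical resistances, series-summed:
R_inner film = 1/(h_i·2πr₁L) = 1/(1530×2π×0.023×1) = 0.004523 K/W
R_carbon steel pipe wall = ln(26.5/23)/(2π×45.5×1) = 4.955×10^-4 K/W
R_mineral wool = ln(52.5/26.5)/(2π×0.0447×1) = 2.434 K/W
R_polyurethane foam = ln(102.5/52.5)/(2π×0.0297×1) = 3.585 K/W
R_total = 6.024 K/W
Q = ΔT/R_total = 19/6.024
Q = 3.15 W/m
T_interface = T_inner + Q·ΣR(inner→interface) = 7 + 3.15×2.439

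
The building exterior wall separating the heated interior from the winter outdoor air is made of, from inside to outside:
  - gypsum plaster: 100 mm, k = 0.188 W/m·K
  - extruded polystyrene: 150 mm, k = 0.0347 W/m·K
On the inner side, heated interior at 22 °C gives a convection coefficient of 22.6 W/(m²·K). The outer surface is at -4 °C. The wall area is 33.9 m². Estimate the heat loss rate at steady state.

Q ≈ 180 W

Using the resistance-network approach (series):
R_inner film = 1/(h_i·A) = 1/(22.6×33.9) = 0.001305 K/W
R_gypsum plaster = L/(kA) = 0.1/(0.188×33.9) = 0.01569 K/W
R_extruded polystyrene = L/(kA) = 0.15/(0.0347×33.9) = 0.1275 K/W
R_total = 0.1445 K/W
Q = ΔT / R_total = 26 / 0.1445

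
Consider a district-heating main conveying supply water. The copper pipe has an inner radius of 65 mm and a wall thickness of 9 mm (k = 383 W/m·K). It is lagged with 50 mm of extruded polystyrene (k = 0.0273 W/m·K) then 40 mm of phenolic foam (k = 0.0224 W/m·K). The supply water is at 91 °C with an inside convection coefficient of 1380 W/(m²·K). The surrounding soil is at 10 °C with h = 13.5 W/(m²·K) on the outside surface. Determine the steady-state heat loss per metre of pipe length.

q′ ≈ 16 W/m

For a radial system each layer contributes R = ln(r_out/r_in)/(2πkL); films add R = 1/(hA).
R_inner film = 1/(h_i·2πr₁L) = 1/(1380×2π×0.065×1) = 0.001774 K/W
R_copper pipe wall = ln(74/65)/(2π×383×1) = 5.389×10^-5 K/W
R_extruded polystyrene = ln(124/74)/(2π×0.0273×1) = 3.009 K/W
R_phenolic foam = ln(164/124)/(2π×0.0224×1) = 1.986 K/W
R_outer film = 1/(h_o·2πr_oL) = 1/(13.5×2π×0.164×1) = 0.07189 K/W
R_total = 5.07 K/W
Q = ΔT/R_total = 81/5.07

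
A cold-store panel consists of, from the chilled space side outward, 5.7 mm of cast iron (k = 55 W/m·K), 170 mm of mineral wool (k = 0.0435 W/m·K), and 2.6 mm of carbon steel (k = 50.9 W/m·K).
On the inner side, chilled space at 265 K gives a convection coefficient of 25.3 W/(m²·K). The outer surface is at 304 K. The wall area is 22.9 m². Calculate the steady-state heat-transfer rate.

Series thermal resistances:
R_inner film = 1/(h_i·A) = 1/(25.3×22.9) = 0.001726 K/W
R_cast iron = L/(kA) = 0.0057/(55×22.9) = 4.526×10^-6 K/W
R_mineral wool = L/(kA) = 0.17/(0.0435×22.9) = 0.1707 K/W
R_carbon steel = L/(kA) = 0.0026/(50.9×22.9) = 2.231×10^-6 K/W
R_total = 0.1724 K/W
Q = ΔT / R_total = 39 / 0.1724

Q ≈ 226 W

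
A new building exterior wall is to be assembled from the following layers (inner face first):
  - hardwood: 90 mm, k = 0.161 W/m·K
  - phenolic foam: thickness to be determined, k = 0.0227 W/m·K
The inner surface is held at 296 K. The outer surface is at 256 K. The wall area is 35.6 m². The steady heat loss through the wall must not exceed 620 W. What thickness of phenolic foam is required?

Using the resistance-network approach (series):
R_hardwood = L/(kA) = 0.09/(0.161×35.6) = 0.0157 K/W
Sum of the known resistances R_other = 0.0157 K/W
Required total resistance R_tot = ΔT/Q_allow = 40/620 = 0.06452 K/W
R_phenolic foam = R_tot − R_other = 0.04881 K/W
L = R·k·A = 0.04881×0.0227×35.6

L ≈ 39.4 mm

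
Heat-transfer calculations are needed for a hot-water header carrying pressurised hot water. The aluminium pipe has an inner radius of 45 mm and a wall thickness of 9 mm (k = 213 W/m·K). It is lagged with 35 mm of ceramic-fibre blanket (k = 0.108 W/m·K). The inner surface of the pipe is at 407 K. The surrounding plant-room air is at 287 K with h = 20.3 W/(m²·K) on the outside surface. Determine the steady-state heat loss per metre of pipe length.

q′ ≈ 146 W/m

Treating each annulus and film as a series resistance:
R_aluminium pipe wall = ln(54/45)/(2π×213×1) = 1.362×10^-4 K/W
R_ceramic-fibre blanket = ln(89/54)/(2π×0.108×1) = 0.7363 K/W
R_outer film = 1/(h_o·2πr_oL) = 1/(20.3×2π×0.089×1) = 0.08809 K/W
R_total = 0.8245 K/W
Q = ΔT/R_total = 120/0.8245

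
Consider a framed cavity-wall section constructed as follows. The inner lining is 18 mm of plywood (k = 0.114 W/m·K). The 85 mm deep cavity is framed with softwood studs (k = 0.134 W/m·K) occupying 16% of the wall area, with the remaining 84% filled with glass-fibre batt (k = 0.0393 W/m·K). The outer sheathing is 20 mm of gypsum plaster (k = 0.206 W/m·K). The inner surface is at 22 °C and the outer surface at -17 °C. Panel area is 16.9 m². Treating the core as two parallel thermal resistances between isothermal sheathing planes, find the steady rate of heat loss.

Q ≈ 363 W

Sheathing layers in series; stud and cavity paths in parallel between them.
R_inner = 0.018/(0.114×16.9) = 0.009343 K/W
R_stud  = 0.085/(0.134×0.16×16.9) = 0.2346 K/W
R_cav   = 0.085/(0.0393×0.84×16.9) = 0.1524 K/W
1/R_core = 1/R_stud + 1/R_cav → R_core = 0.09237 K/W
R_outer = 0.02/(0.206×16.9) = 0.005745 K/W
R_total = 0.1075 K/W
Q = ΔT/R_total = 39/0.1075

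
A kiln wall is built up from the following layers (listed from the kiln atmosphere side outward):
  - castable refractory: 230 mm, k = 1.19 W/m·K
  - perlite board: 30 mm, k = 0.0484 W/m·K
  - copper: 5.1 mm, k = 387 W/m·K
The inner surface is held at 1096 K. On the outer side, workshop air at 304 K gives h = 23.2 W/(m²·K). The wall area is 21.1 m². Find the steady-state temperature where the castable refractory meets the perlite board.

Using the resistance-network approach (series):
R_castable refractory = L/(kA) = 0.23/(1.19×21.1) = 0.00916 K/W
R_perlite board = L/(kA) = 0.03/(0.0484×21.1) = 0.02938 K/W
R_copper = L/(kA) = 0.0051/(387×21.1) = 6.246×10^-7 K/W
R_outer film = 1/(h_o·A) = 1/(23.2×21.1) = 0.002043 K/W
R_total = 0.04058 K/W;  Q = ΔT/R_total = 792/0.04058 = 19520 W
T_interface = T_inner − Q·ΣR(inner→interface) = 1096 − 19500×0.00916

T ≈ 917 K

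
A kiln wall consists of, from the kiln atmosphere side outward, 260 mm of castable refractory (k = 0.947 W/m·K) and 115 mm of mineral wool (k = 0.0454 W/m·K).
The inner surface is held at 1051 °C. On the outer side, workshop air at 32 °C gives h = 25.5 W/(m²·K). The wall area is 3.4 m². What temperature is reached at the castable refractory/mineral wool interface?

Using the resistance-network approach (series):
R_castable refractory = L/(kA) = 0.26/(0.947×3.4) = 0.08075 K/W
R_mineral wool = L/(kA) = 0.115/(0.0454×3.4) = 0.745 K/W
R_outer film = 1/(h_o·A) = 1/(25.5×3.4) = 0.01153 K/W
R_total = 0.8373 K/W;  Q = ΔT/R_total = 1019/0.8373 = 1217 W
T_interface = T_inner − Q·ΣR(inner→interface) = 1051 − 1220×0.08075

T ≈ 953 °C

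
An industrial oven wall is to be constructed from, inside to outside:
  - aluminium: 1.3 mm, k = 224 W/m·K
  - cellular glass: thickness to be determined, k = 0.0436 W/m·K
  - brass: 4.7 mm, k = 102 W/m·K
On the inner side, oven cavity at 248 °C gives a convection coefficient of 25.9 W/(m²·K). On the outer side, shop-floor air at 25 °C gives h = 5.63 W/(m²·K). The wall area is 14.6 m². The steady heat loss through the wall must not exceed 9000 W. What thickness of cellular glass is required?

L ≈ 6.34 mm

Using the resistance-network approach (series):
R_inner film = 1/(h_i·A) = 1/(25.9×14.6) = 0.002645 K/W
R_aluminium = L/(kA) = 0.0013/(224×14.6) = 3.975×10^-7 K/W
R_brass = L/(kA) = 0.0047/(102×14.6) = 3.156×10^-6 K/W
R_outer film = 1/(h_o·A) = 1/(5.63×14.6) = 0.01217 K/W
Sum of the known resistances R_other = 0.01481 K/W
Required total resistance R_tot = ΔT/Q_allow = 223/9000 = 0.02478 K/W
R_cellular glass = R_tot − R_other = 0.009964 K/W
L = R·k·A = 0.009964×0.0436×14.6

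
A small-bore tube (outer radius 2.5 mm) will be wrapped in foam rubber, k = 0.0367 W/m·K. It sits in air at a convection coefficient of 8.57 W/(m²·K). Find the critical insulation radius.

r_cr ≈ 4.28 mm

For a cylinder r_cr = k/h = 0.0367/8.57
r_cr = 4.28 mm; since the bare radius (2.5 mm) is below r_cr, adding a thin layer of insulation will *increase* heat loss.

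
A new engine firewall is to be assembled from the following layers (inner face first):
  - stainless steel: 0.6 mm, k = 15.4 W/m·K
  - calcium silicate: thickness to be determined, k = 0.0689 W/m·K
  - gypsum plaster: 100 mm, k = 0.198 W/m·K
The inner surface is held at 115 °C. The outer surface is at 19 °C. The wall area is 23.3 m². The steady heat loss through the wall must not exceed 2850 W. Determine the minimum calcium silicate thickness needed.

L ≈ 19.3 mm

Model the wall as resistances in series:
R_stainless steel = L/(kA) = 0.0006/(15.4×23.3) = 1.672×10^-6 K/W
R_gypsum plaster = L/(kA) = 0.1/(0.198×23.3) = 0.02168 K/W
Sum of the known resistances R_other = 0.02168 K/W
Required total resistance R_tot = ΔT/Q_allow = 96/2850 = 0.03368 K/W
R_calcium silicate = R_tot − R_other = 0.01201 K/W
L = R·k·A = 0.01201×0.0689×23.3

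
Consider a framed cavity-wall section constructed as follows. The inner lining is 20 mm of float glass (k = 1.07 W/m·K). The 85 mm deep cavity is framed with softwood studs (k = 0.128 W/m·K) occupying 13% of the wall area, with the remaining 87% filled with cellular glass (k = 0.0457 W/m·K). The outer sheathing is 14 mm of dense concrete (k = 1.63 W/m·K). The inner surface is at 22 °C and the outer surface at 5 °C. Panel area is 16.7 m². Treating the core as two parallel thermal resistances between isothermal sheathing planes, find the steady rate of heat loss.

Q ≈ 185 W

Sheathing layers in series; stud and cavity paths in parallel between them.
R_inner = 0.02/(1.07×16.7) = 0.001119 K/W
R_stud  = 0.085/(0.128×0.13×16.7) = 0.3059 K/W
R_cav   = 0.085/(0.0457×0.87×16.7) = 0.128 K/W
1/R_core = 1/R_stud + 1/R_cav → R_core = 0.09025 K/W
R_outer = 0.014/(1.63×16.7) = 5.143×10^-4 K/W
R_total = 0.09188 K/W
Q = ΔT/R_total = 17/0.09188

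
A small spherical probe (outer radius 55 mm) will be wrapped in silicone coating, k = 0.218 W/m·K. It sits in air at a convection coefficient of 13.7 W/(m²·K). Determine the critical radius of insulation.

r_cr ≈ 31.8 mm

For a sphere r_cr = 2k/h = 2×0.218/13.7
r_cr = 31.8 mm; since the bare radius (55 mm) is above r_cr, any added insulation will reduce heat loss.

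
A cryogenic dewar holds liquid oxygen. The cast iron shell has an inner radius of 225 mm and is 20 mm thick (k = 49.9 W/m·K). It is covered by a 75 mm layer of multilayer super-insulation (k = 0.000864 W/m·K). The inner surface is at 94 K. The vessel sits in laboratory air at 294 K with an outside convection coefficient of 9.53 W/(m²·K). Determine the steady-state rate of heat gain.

Q ≈ 2.27 W

For a spherical shell R = (1/r₁ − 1/r₂)/(4πk); film R = 1/(h·4πr²). In series:
R_cast iron shell = (1/0.225 − 1/0.245)/(4π×49.9) = 5.786×10^-4 K/W
R_multilayer super-insulation = (1/0.245 − 1/0.32)/(4π×0.000864) = 88.11 K/W
R_outer film = 1/(h·4πr_o²) = 1/(9.53×4π×0.32²) = 0.08154 K/W
R_total = 88.19 K/W
Q = ΔT/R_total = 200/88.19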